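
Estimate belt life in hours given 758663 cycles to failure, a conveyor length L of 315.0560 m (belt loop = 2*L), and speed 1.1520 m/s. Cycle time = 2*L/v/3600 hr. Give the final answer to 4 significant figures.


cycle_time = 2 * 315.0560 / 1.1520 / 3600 = 0.151937 hr
life = 758663 * 0.151937 = 115300 hours


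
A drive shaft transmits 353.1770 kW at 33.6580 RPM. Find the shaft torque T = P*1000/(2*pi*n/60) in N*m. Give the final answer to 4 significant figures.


omega = 2*pi*33.6580/60 = 3.52466 rad/s
T = 353.1770*1000 / 3.52466
T = 100200 N*m


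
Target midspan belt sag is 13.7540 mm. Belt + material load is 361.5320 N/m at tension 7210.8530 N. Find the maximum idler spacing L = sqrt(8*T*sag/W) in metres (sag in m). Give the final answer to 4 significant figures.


sag = 13.7540/1000 = 0.013754 m
L = sqrt(8 * 7210.8530 * 0.013754 / 361.5320)
L = 1.481 m


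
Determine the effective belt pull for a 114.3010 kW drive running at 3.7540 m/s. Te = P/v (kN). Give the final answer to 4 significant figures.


Te = P / v = 114.3010 / 3.7540
Te = 30.45 kN


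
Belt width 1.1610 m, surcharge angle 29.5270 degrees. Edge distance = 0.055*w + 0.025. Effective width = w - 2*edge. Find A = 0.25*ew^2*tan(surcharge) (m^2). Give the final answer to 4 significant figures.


edge = 0.055*1.1610 + 0.025 = 0.088855 m
ew = 1.1610 - 2*0.088855 = 0.98329 m
A = 0.25 * 0.98329^2 * tan(29.5270 deg)
A = 0.1369 m^2


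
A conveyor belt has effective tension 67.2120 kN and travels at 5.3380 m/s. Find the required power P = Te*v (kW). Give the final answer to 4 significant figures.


P = Te * v = 67.2120 * 5.3380
P = 358.8 kW


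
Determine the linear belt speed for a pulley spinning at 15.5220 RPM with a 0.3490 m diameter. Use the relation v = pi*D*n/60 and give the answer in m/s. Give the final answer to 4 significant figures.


v = pi * 0.3490 * 15.5220 / 60
v = 0.2836 m/s


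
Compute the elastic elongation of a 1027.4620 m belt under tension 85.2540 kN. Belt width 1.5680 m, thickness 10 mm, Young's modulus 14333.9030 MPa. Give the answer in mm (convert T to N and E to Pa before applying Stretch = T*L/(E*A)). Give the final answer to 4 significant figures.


A = 1.5680 * 0.01 = 0.01568 m^2
Stretch = 85.2540*1000 * 1027.4620 / (14333.9030e6 * 0.01568) * 1000
Stretch = 389.7 mm


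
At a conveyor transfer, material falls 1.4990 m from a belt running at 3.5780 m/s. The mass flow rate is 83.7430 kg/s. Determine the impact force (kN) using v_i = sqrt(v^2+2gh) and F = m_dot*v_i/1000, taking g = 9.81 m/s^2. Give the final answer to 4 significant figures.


v_i = sqrt(3.5780^2 + 2*9.81*1.4990) = 6.49711 m/s
F = 83.7430 * 6.49711 / 1000
F = 0.5441 kN


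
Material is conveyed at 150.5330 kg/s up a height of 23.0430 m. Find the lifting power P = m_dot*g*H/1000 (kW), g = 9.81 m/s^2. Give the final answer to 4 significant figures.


P = 150.5330 * 9.81 * 23.0430 / 1000
P = 34.03 kW


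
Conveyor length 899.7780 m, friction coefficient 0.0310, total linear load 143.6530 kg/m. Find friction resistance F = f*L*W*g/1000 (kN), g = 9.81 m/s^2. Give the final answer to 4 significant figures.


F = 0.0310 * 899.7780 * 143.6530 * 9.81 / 1000
F = 39.31 kN


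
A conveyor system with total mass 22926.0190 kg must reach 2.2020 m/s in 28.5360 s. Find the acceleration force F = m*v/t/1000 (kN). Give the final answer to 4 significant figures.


F = 22926.0190 * 2.2020 / 28.5360 / 1000
F = 1.769 kN


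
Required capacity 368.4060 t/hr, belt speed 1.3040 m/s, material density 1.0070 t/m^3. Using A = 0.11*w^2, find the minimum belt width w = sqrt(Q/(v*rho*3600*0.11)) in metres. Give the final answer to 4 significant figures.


A_req = 368.4060 / (1.3040 * 1.0070 * 3600) = 0.0779322 m^2
w = sqrt(0.0779322 / 0.11)
w = 0.8417 m


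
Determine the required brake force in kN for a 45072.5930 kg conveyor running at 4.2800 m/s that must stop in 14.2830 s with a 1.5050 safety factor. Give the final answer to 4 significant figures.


F = 45072.5930 * 4.2800 / 14.2830 * 1.5050 / 1000
F = 20.33 kN


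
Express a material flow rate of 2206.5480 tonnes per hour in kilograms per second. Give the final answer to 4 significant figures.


m_dot = 2206.5480 * 1000 / 3600
m_dot = 612.9 kg/s


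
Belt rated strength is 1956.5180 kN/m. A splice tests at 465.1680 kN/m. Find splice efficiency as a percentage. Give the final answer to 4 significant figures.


Eff = 465.1680 / 1956.5180 * 100
Eff = 23.78 %


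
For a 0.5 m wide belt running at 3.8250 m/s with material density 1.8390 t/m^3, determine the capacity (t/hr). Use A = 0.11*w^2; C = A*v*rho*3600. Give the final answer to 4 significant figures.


A = 0.11 * 0.5^2 = 0.0275 m^2
C = 0.0275 * 3.8250 * 1.8390 * 3600
C = 696.4 t/hr


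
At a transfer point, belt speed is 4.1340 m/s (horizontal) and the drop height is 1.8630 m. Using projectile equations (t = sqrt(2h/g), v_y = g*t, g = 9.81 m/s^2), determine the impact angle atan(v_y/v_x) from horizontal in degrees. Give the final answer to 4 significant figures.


t = sqrt(2*1.8630/9.81) = 0.616293 s
v_y = 9.81 * 0.616293 = 6.04583 m/s
angle = atan(6.04583 / 4.1340) = 55.64 deg


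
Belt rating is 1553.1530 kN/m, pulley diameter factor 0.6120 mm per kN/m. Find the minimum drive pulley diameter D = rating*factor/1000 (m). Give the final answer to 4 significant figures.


D = 1553.1530 * 0.6120 / 1000
D = 0.9505 m


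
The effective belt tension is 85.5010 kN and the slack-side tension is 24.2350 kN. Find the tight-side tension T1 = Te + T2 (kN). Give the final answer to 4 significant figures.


T1 = Te + T2 = 85.5010 + 24.2350
T1 = 109.7 kN


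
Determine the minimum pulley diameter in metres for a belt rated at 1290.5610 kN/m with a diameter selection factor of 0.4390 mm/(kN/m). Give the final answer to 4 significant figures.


D = 1290.5610 * 0.4390 / 1000
D = 0.5666 m


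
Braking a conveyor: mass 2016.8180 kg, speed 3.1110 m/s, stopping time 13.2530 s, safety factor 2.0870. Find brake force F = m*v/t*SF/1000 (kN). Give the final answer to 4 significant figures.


F = 2016.8180 * 3.1110 / 13.2530 * 2.0870 / 1000
F = 0.9880 kN


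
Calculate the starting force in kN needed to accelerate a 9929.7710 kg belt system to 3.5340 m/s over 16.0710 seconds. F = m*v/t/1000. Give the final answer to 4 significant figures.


F = 9929.7710 * 3.5340 / 16.0710 / 1000
F = 2.184 kN


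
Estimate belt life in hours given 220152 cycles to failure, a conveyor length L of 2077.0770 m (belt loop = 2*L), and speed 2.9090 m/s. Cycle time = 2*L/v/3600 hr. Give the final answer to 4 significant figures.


cycle_time = 2 * 2077.0770 / 2.9090 / 3600 = 0.396676 hr
life = 220152 * 0.396676 = 87330 hours


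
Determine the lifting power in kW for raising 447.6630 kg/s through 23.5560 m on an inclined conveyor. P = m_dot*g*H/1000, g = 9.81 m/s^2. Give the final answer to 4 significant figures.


P = 447.6630 * 9.81 * 23.5560 / 1000
P = 103.4 kW


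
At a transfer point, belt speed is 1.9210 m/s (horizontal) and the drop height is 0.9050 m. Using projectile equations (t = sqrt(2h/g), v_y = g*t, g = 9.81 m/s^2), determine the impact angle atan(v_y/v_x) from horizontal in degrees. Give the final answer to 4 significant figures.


t = sqrt(2*0.9050/9.81) = 0.429541 s
v_y = 9.81 * 0.429541 = 4.2138 m/s
angle = atan(4.2138 / 1.9210) = 65.49 deg


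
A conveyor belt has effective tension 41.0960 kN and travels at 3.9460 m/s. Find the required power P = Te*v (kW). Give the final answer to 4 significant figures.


P = Te * v = 41.0960 * 3.9460
P = 162.2 kW


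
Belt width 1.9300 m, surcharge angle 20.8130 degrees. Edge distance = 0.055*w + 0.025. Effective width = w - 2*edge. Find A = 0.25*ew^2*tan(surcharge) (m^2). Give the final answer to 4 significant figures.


edge = 0.055*1.9300 + 0.025 = 0.13115 m
ew = 1.9300 - 2*0.13115 = 1.6677 m
A = 0.25 * 1.6677^2 * tan(20.8130 deg)
A = 0.2643 m^2


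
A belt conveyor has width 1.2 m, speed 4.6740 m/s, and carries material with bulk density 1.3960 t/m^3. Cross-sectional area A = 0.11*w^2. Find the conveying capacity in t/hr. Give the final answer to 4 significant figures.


A = 0.11 * 1.2^2 = 0.1584 m^2
C = 0.1584 * 4.6740 * 1.3960 * 3600
C = 3721 t/hr


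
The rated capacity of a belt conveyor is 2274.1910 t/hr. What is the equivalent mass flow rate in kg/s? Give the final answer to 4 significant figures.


m_dot = 2274.1910 * 1000 / 3600
m_dot = 631.7 kg/s


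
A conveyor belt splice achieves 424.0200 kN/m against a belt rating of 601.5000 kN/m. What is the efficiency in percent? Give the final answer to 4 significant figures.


Eff = 424.0200 / 601.5000 * 100
Eff = 70.49 %


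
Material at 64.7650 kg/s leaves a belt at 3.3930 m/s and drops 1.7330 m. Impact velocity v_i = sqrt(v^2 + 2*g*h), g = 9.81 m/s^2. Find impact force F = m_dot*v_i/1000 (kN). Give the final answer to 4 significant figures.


v_i = sqrt(3.3930^2 + 2*9.81*1.7330) = 6.7464 m/s
F = 64.7650 * 6.7464 / 1000
F = 0.4369 kN


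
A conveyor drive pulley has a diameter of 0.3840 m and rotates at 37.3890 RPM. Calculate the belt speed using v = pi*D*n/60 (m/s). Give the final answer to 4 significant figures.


v = pi * 0.3840 * 37.3890 / 60
v = 0.7518 m/s


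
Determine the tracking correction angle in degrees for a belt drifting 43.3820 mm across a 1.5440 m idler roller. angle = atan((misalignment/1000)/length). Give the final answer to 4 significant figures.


misalign_m = 43.3820 / 1000 = 0.043382 m
angle = atan(0.043382 / 1.5440)
angle = 1.609 deg


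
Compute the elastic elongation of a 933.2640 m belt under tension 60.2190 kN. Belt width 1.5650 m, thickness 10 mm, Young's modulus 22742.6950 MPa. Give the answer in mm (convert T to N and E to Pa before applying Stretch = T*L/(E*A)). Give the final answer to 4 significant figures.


A = 1.5650 * 0.01 = 0.01565 m^2
Stretch = 60.2190*1000 * 933.2640 / (22742.6950e6 * 0.01565) * 1000
Stretch = 157.9 mm


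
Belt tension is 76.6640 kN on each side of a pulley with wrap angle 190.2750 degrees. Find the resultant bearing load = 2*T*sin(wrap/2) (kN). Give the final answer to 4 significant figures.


F = 2 * 76.6640 * sin(190.2750/2 deg)
F = 152.7 kN


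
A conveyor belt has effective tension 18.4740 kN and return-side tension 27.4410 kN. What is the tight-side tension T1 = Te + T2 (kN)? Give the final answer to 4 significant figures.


T1 = Te + T2 = 18.4740 + 27.4410
T1 = 45.91 kN


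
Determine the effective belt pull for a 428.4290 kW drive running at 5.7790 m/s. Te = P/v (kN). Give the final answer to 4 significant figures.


Te = P / v = 428.4290 / 5.7790
Te = 74.14 kN


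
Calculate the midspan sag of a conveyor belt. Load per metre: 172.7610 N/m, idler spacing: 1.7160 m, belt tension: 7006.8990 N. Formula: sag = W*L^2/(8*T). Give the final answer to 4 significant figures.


sag = 172.7610 * 1.7160^2 / (8 * 7006.8990)
sag = 0.009075 m


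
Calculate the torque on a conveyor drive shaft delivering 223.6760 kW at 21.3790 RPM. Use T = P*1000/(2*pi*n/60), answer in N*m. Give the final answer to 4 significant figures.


omega = 2*pi*21.3790/60 = 2.2388 rad/s
T = 223.6760*1000 / 2.2388
T = 99910 N*m


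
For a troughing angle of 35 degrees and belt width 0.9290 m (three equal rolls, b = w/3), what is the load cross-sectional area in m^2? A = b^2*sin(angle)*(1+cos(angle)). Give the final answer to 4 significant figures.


b = 0.9290/3 = 0.309667 m
A = 0.309667^2 * sin(35 deg) * (1 + cos(35 deg))
A = 0.1001 m^2


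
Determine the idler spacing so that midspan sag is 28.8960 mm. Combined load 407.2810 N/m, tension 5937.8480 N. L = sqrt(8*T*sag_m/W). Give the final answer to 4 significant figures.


sag = 28.8960/1000 = 0.028896 m
L = sqrt(8 * 5937.8480 * 0.028896 / 407.2810)
L = 1.836 m


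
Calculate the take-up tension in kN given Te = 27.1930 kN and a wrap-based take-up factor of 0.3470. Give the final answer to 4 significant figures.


T_tu = 27.1930 * 0.3470
T_tu = 9.436 kN


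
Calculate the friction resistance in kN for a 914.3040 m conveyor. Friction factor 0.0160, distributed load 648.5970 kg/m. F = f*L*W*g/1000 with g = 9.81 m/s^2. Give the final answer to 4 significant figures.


F = 0.0160 * 914.3040 * 648.5970 * 9.81 / 1000
F = 93.08 kN


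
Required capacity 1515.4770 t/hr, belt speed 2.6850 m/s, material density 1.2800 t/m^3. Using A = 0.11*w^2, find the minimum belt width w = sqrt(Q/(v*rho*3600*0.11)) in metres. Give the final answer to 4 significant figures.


A_req = 1515.4770 / (2.6850 * 1.2800 * 3600) = 0.122488 m^2
w = sqrt(0.122488 / 0.11)
w = 1.055 m


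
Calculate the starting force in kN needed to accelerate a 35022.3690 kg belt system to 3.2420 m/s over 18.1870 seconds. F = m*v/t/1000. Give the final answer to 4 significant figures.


F = 35022.3690 * 3.2420 / 18.1870 / 1000
F = 6.243 kN


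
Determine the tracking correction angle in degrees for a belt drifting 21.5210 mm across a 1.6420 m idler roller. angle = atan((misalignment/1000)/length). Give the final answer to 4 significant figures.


misalign_m = 21.5210 / 1000 = 0.021521 m
angle = atan(0.021521 / 1.6420)
angle = 0.7509 deg


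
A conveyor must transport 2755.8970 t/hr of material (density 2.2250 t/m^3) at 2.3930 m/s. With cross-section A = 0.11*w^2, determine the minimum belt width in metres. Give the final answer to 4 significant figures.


A_req = 2755.8970 / (2.3930 * 2.2250 * 3600) = 0.143776 m^2
w = sqrt(0.143776 / 0.11)
w = 1.143 m


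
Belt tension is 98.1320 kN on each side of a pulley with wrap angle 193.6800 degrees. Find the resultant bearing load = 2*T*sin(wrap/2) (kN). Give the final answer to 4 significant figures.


F = 2 * 98.1320 * sin(193.6800/2 deg)
F = 194.9 kN


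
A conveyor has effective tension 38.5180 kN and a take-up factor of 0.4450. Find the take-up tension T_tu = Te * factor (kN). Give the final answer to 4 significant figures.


T_tu = 38.5180 * 0.4450
T_tu = 17.14 kN


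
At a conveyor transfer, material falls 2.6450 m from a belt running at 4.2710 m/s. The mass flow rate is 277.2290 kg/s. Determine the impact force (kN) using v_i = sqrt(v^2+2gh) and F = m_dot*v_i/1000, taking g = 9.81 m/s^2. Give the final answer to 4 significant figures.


v_i = sqrt(4.2710^2 + 2*9.81*2.6450) = 8.37474 m/s
F = 277.2290 * 8.37474 / 1000
F = 2.322 kN


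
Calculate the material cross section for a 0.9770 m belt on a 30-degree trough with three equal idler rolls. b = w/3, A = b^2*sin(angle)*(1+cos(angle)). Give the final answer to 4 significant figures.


b = 0.9770/3 = 0.325667 m
A = 0.325667^2 * sin(30 deg) * (1 + cos(30 deg))
A = 0.09895 m^2


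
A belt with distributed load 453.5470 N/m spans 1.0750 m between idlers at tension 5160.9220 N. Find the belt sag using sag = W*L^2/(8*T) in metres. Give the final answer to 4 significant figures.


sag = 453.5470 * 1.0750^2 / (8 * 5160.9220)
sag = 0.01269 m


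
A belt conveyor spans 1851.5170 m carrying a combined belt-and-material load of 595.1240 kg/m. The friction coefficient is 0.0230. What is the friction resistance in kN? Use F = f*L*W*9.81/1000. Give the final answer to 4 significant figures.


F = 0.0230 * 1851.5170 * 595.1240 * 9.81 / 1000
F = 248.6 kN


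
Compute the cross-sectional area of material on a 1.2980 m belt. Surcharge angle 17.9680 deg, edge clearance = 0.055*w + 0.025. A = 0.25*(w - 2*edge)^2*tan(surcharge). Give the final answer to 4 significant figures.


edge = 0.055*1.2980 + 0.025 = 0.09639 m
ew = 1.2980 - 2*0.09639 = 1.10522 m
A = 0.25 * 1.10522^2 * tan(17.9680 deg)
A = 0.09903 m^2


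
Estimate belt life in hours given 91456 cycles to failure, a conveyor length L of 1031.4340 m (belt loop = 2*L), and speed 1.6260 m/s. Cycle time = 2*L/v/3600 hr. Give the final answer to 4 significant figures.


cycle_time = 2 * 1031.4340 / 1.6260 / 3600 = 0.35241 hr
life = 91456 * 0.35241 = 32230 hours


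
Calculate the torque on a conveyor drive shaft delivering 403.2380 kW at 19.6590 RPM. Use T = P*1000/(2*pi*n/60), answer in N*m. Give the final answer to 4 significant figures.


omega = 2*pi*19.6590/60 = 2.05869 rad/s
T = 403.2380*1000 / 2.05869
T = 195900 N*m


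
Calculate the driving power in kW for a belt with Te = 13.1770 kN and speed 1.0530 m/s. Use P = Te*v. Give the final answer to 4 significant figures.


P = Te * v = 13.1770 * 1.0530
P = 13.88 kW


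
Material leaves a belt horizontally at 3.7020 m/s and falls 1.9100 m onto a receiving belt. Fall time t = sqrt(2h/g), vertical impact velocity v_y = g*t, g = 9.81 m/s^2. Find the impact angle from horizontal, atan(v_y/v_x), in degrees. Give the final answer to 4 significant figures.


t = sqrt(2*1.9100/9.81) = 0.624018 s
v_y = 9.81 * 0.624018 = 6.12162 m/s
angle = atan(6.12162 / 3.7020) = 58.84 deg


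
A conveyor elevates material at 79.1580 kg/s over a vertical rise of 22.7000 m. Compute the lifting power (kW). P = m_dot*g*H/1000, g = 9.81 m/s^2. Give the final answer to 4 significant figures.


P = 79.1580 * 9.81 * 22.7000 / 1000
P = 17.63 kW


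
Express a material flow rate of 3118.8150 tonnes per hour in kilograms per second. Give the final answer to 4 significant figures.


m_dot = 3118.8150 * 1000 / 3600
m_dot = 866.3 kg/s


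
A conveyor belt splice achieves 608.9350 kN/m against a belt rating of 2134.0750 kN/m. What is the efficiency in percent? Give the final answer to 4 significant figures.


Eff = 608.9350 / 2134.0750 * 100
Eff = 28.53 %


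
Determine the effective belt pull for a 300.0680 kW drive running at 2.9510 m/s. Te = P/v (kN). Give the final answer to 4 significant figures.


Te = P / v = 300.0680 / 2.9510
Te = 101.7 kN


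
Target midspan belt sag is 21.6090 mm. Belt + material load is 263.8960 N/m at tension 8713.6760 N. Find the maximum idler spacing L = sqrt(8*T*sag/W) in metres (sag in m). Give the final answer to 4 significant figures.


sag = 21.6090/1000 = 0.021609 m
L = sqrt(8 * 8713.6760 * 0.021609 / 263.8960)
L = 2.389 m


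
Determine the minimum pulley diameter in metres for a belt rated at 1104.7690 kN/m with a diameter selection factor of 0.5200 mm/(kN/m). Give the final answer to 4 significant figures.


D = 1104.7690 * 0.5200 / 1000
D = 0.5745 m


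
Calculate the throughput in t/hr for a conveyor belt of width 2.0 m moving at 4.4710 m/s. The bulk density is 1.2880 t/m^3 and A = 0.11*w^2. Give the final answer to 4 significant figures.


A = 0.11 * 2.0^2 = 0.44 m^2
C = 0.44 * 4.4710 * 1.2880 * 3600
C = 9122 t/hr


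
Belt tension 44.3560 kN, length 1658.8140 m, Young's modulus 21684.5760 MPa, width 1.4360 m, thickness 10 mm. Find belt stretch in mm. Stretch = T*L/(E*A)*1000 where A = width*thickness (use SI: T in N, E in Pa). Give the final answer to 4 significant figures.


A = 1.4360 * 0.01 = 0.01436 m^2
Stretch = 44.3560*1000 * 1658.8140 / (21684.5760e6 * 0.01436) * 1000
Stretch = 236.3 mm


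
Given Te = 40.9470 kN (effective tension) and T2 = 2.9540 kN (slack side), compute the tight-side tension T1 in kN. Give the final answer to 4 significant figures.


T1 = Te + T2 = 40.9470 + 2.9540
T1 = 43.90 kN


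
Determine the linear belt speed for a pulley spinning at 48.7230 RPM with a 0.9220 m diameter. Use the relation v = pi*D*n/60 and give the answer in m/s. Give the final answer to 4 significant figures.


v = pi * 0.9220 * 48.7230 / 60
v = 2.352 m/s


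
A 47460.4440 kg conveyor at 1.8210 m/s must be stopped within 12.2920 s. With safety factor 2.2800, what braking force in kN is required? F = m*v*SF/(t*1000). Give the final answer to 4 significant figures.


F = 47460.4440 * 1.8210 / 12.2920 * 2.2800 / 1000
F = 16.03 kN


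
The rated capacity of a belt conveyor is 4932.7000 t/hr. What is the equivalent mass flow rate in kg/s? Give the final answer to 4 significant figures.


m_dot = 4932.7000 * 1000 / 3600
m_dot = 1370 kg/s


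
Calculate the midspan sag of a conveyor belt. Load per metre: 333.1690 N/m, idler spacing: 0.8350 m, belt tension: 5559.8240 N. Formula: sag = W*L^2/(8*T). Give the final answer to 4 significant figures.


sag = 333.1690 * 0.8350^2 / (8 * 5559.8240)
sag = 0.005223 m


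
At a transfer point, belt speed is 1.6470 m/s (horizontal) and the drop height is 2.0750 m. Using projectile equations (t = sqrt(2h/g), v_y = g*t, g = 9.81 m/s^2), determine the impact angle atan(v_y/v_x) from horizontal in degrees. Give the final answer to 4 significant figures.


t = sqrt(2*2.0750/9.81) = 0.650413 s
v_y = 9.81 * 0.650413 = 6.38055 m/s
angle = atan(6.38055 / 1.6470) = 75.53 deg


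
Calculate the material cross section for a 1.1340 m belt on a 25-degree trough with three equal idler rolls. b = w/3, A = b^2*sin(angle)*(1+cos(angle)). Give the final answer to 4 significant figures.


b = 1.1340/3 = 0.378 m
A = 0.378^2 * sin(25 deg) * (1 + cos(25 deg))
A = 0.1151 m^2


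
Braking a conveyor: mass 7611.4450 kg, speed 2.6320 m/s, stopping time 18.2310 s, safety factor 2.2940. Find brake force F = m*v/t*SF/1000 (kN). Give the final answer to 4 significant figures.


F = 7611.4450 * 2.6320 / 18.2310 * 2.2940 / 1000
F = 2.521 kN


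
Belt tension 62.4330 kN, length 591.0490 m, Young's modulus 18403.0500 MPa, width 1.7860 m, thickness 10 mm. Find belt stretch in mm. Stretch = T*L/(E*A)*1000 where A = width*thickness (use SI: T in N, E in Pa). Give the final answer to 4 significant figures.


A = 1.7860 * 0.01 = 0.01786 m^2
Stretch = 62.4330*1000 * 591.0490 / (18403.0500e6 * 0.01786) * 1000
Stretch = 112.3 mm


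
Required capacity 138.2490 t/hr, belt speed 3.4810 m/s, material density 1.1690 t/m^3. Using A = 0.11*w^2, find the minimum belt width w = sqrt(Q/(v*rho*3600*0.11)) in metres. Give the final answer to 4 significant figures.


A_req = 138.2490 / (3.4810 * 1.1690 * 3600) = 0.00943715 m^2
w = sqrt(0.00943715 / 0.11)
w = 0.2929 m


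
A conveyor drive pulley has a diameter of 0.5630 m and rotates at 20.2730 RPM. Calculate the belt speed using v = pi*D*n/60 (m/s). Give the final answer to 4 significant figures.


v = pi * 0.5630 * 20.2730 / 60
v = 0.5976 m/s


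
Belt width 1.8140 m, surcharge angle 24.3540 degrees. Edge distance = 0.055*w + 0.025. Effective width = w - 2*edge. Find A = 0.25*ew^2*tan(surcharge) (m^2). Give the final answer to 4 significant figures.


edge = 0.055*1.8140 + 0.025 = 0.12477 m
ew = 1.8140 - 2*0.12477 = 1.56446 m
A = 0.25 * 1.56446^2 * tan(24.3540 deg)
A = 0.2770 m^2


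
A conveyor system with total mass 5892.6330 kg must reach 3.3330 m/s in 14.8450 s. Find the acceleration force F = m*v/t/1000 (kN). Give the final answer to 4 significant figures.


F = 5892.6330 * 3.3330 / 14.8450 / 1000
F = 1.323 kN


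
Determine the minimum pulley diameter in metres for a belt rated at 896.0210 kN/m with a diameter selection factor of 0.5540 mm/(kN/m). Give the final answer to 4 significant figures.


D = 896.0210 * 0.5540 / 1000
D = 0.4964 m


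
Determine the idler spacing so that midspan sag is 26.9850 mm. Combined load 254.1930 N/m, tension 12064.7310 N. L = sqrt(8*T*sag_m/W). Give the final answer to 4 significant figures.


sag = 26.9850/1000 = 0.026985 m
L = sqrt(8 * 12064.7310 * 0.026985 / 254.1930)
L = 3.201 m


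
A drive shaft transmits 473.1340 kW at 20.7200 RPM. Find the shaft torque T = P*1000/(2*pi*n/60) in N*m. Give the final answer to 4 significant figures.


omega = 2*pi*20.7200/60 = 2.16979 rad/s
T = 473.1340*1000 / 2.16979
T = 218100 N*m


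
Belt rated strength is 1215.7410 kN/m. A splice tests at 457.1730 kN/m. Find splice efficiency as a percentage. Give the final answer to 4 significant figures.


Eff = 457.1730 / 1215.7410 * 100
Eff = 37.60 %


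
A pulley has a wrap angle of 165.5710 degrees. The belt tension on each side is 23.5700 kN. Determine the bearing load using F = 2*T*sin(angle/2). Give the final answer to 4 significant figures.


F = 2 * 23.5700 * sin(165.5710/2 deg)
F = 46.77 kN


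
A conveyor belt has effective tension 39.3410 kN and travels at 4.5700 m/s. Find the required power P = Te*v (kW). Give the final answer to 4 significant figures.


P = Te * v = 39.3410 * 4.5700
P = 179.8 kW


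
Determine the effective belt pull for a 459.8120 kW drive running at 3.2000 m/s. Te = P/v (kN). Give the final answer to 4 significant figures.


Te = P / v = 459.8120 / 3.2000
Te = 143.7 kN


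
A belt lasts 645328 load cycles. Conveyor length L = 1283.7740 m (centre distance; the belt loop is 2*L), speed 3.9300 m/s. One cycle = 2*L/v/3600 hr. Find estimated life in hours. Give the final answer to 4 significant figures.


cycle_time = 2 * 1283.7740 / 3.9300 / 3600 = 0.181478 hr
life = 645328 * 0.181478 = 117100 hours


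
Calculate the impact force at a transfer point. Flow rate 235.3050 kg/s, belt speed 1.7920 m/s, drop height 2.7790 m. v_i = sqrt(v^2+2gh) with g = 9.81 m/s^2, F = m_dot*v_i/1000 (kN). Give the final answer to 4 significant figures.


v_i = sqrt(1.7920^2 + 2*9.81*2.7790) = 7.59837 m/s
F = 235.3050 * 7.59837 / 1000
F = 1.788 kN


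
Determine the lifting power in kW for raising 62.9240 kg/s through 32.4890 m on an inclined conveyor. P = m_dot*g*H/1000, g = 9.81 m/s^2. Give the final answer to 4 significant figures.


P = 62.9240 * 9.81 * 32.4890 / 1000
P = 20.05 kW


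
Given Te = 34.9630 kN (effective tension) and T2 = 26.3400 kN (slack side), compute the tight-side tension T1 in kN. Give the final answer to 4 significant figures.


T1 = Te + T2 = 34.9630 + 26.3400
T1 = 61.30 kN


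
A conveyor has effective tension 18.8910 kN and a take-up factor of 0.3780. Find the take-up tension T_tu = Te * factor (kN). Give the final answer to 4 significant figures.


T_tu = 18.8910 * 0.3780
T_tu = 7.141 kN


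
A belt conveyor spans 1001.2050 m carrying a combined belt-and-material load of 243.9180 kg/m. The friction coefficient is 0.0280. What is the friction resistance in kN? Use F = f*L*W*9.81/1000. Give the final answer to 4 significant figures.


F = 0.0280 * 1001.2050 * 243.9180 * 9.81 / 1000
F = 67.08 kN


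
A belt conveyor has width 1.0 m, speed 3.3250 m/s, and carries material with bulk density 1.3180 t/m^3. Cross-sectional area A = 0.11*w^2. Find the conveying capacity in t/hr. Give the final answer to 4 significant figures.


A = 0.11 * 1.0^2 = 0.11 m^2
C = 0.11 * 3.3250 * 1.3180 * 3600
C = 1735 t/hr


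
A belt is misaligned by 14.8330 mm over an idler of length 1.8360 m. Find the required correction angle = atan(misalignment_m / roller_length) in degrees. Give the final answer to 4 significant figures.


misalign_m = 14.8330 / 1000 = 0.014833 m
angle = atan(0.014833 / 1.8360)
angle = 0.4629 deg


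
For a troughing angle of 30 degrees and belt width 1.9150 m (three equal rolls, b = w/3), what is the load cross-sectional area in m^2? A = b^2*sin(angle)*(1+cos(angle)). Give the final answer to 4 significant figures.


b = 1.9150/3 = 0.638333 m
A = 0.638333^2 * sin(30 deg) * (1 + cos(30 deg))
A = 0.3802 m^2


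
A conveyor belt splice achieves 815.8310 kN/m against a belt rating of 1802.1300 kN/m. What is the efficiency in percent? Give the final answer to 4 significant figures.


Eff = 815.8310 / 1802.1300 * 100
Eff = 45.27 %


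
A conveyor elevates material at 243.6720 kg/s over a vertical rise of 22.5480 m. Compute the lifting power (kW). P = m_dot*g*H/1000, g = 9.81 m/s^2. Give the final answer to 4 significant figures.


P = 243.6720 * 9.81 * 22.5480 / 1000
P = 53.90 kW


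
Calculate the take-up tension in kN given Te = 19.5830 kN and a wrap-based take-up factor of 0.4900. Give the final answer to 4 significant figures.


T_tu = 19.5830 * 0.4900
T_tu = 9.596 kN


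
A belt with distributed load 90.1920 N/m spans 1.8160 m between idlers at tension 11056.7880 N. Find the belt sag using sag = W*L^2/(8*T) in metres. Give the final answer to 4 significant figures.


sag = 90.1920 * 1.8160^2 / (8 * 11056.7880)
sag = 0.003363 m


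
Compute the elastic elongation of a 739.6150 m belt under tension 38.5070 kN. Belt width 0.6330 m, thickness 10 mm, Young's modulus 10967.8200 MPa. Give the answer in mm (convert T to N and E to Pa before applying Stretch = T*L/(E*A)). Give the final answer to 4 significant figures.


A = 0.6330 * 0.01 = 0.00633 m^2
Stretch = 38.5070*1000 * 739.6150 / (10967.8200e6 * 0.00633) * 1000
Stretch = 410.2 mm


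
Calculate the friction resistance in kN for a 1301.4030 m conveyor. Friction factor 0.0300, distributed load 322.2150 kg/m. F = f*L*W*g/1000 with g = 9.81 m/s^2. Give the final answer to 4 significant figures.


F = 0.0300 * 1301.4030 * 322.2150 * 9.81 / 1000
F = 123.4 kN


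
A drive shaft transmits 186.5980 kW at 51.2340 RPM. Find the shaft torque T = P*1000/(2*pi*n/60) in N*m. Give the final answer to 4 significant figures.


omega = 2*pi*51.2340/60 = 5.36521 rad/s
T = 186.5980*1000 / 5.36521
T = 34780 N*m


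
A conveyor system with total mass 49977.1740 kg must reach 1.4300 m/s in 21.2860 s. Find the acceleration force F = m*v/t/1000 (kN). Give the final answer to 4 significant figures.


F = 49977.1740 * 1.4300 / 21.2860 / 1000
F = 3.357 kN


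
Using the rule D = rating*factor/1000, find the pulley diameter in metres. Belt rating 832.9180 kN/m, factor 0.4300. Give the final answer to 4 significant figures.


D = 832.9180 * 0.4300 / 1000
D = 0.3582 m


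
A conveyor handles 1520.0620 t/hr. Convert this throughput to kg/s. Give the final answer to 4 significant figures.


m_dot = 1520.0620 * 1000 / 3600
m_dot = 422.2 kg/s


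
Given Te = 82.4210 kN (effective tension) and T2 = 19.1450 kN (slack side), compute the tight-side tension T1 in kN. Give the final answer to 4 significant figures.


T1 = Te + T2 = 82.4210 + 19.1450
T1 = 101.6 kN


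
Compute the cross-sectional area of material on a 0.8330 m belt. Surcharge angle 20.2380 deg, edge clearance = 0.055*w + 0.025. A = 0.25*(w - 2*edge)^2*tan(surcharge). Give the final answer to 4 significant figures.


edge = 0.055*0.8330 + 0.025 = 0.070815 m
ew = 0.8330 - 2*0.070815 = 0.69137 m
A = 0.25 * 0.69137^2 * tan(20.2380 deg)
A = 0.04406 m^2


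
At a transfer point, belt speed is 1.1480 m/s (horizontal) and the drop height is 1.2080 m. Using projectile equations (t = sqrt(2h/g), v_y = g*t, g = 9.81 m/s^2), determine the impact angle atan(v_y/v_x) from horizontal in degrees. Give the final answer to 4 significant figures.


t = sqrt(2*1.2080/9.81) = 0.496265 s
v_y = 9.81 * 0.496265 = 4.86836 m/s
angle = atan(4.86836 / 1.1480) = 76.73 deg


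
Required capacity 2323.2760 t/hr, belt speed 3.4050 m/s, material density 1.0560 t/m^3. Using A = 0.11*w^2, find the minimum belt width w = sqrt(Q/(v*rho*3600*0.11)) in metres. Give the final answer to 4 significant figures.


A_req = 2323.2760 / (3.4050 * 1.0560 * 3600) = 0.179481 m^2
w = sqrt(0.179481 / 0.11)
w = 1.277 m


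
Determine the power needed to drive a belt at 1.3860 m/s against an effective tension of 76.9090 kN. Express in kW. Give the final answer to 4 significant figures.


P = Te * v = 76.9090 * 1.3860
P = 106.6 kW


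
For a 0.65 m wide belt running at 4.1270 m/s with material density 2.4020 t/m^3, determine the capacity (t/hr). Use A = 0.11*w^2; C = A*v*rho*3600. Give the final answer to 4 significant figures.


A = 0.11 * 0.65^2 = 0.046475 m^2
C = 0.046475 * 4.1270 * 2.4020 * 3600
C = 1659 t/hr


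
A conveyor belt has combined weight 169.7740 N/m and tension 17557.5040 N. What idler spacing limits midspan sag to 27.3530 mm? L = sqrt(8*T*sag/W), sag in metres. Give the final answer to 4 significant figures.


sag = 27.3530/1000 = 0.027353 m
L = sqrt(8 * 17557.5040 * 0.027353 / 169.7740)
L = 4.757 m


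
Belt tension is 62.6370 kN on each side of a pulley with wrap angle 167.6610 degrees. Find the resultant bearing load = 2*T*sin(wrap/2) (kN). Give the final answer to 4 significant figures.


F = 2 * 62.6370 * sin(167.6610/2 deg)
F = 124.5 kN


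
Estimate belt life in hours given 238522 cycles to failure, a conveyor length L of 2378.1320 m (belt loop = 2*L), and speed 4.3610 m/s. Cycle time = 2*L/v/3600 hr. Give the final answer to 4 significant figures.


cycle_time = 2 * 2378.1320 / 4.3610 / 3600 = 0.302954 hr
life = 238522 * 0.302954 = 72260 hours


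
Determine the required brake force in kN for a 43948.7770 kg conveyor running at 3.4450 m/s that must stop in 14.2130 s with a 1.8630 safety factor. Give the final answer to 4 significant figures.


F = 43948.7770 * 3.4450 / 14.2130 * 1.8630 / 1000
F = 19.85 kN


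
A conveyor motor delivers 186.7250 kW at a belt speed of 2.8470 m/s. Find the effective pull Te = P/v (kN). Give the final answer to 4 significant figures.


Te = P / v = 186.7250 / 2.8470
Te = 65.59 kN


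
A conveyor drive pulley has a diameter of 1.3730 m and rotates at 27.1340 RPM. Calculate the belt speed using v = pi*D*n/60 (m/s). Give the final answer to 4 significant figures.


v = pi * 1.3730 * 27.1340 / 60
v = 1.951 m/s


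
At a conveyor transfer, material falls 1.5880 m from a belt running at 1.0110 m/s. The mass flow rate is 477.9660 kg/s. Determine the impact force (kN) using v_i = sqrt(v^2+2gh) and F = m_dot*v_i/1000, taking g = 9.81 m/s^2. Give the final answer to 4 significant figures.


v_i = sqrt(1.0110^2 + 2*9.81*1.5880) = 5.67263 m/s
F = 477.9660 * 5.67263 / 1000
F = 2.711 kN


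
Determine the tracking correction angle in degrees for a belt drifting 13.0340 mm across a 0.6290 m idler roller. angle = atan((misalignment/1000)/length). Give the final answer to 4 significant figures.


misalign_m = 13.0340 / 1000 = 0.013034 m
angle = atan(0.013034 / 0.6290)
angle = 1.187 deg


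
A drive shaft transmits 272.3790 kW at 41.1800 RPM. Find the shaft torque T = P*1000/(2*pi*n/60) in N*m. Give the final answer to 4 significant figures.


omega = 2*pi*41.1800/60 = 4.31236 rad/s
T = 272.3790*1000 / 4.31236
T = 63160 N*m


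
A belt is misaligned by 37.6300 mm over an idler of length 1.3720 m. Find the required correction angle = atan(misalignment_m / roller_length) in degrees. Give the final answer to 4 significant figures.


misalign_m = 37.6300 / 1000 = 0.037630 m
angle = atan(0.037630 / 1.3720)
angle = 1.571 deg


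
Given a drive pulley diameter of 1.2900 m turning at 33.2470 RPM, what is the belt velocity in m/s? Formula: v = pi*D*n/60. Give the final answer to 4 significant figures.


v = pi * 1.2900 * 33.2470 / 60
v = 2.246 m/s


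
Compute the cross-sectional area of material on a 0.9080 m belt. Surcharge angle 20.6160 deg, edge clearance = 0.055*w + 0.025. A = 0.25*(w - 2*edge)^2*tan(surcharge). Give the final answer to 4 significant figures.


edge = 0.055*0.9080 + 0.025 = 0.07494 m
ew = 0.9080 - 2*0.07494 = 0.75812 m
A = 0.25 * 0.75812^2 * tan(20.6160 deg)
A = 0.05405 m^2


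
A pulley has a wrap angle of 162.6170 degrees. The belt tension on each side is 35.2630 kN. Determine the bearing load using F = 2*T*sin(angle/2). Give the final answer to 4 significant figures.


F = 2 * 35.2630 * sin(162.6170/2 deg)
F = 69.72 kN


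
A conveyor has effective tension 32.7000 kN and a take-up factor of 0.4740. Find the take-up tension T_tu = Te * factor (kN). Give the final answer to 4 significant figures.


T_tu = 32.7000 * 0.4740
T_tu = 15.50 kN


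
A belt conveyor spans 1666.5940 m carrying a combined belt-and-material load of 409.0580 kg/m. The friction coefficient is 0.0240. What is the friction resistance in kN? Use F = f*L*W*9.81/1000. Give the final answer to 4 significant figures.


F = 0.0240 * 1666.5940 * 409.0580 * 9.81 / 1000
F = 160.5 kN


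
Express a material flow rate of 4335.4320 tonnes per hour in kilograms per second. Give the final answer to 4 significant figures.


m_dot = 4335.4320 * 1000 / 3600
m_dot = 1204 kg/s


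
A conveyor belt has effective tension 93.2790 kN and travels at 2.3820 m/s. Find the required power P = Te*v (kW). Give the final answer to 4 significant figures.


P = Te * v = 93.2790 * 2.3820
P = 222.2 kW


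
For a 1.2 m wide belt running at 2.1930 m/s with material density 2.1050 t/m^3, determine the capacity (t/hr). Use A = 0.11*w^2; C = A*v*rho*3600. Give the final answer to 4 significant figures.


A = 0.11 * 1.2^2 = 0.1584 m^2
C = 0.1584 * 2.1930 * 2.1050 * 3600
C = 2632 t/hr


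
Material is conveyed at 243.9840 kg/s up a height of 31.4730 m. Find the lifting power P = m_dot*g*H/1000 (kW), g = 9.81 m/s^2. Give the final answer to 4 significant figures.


P = 243.9840 * 9.81 * 31.4730 / 1000
P = 75.33 kW


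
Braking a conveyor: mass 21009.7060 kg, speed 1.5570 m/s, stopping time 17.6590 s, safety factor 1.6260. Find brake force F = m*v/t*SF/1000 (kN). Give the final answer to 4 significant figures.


F = 21009.7060 * 1.5570 / 17.6590 * 1.6260 / 1000
F = 3.012 kN


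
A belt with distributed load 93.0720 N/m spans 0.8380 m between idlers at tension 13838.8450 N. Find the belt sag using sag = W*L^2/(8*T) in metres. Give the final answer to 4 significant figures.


sag = 93.0720 * 0.8380^2 / (8 * 13838.8450)
sag = 0.0005904 m


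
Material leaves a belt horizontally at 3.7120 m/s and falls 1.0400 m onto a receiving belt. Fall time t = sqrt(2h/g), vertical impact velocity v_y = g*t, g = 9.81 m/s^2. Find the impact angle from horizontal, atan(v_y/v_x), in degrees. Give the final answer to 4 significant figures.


t = sqrt(2*1.0400/9.81) = 0.460466 s
v_y = 9.81 * 0.460466 = 4.51717 m/s
angle = atan(4.51717 / 3.7120) = 50.59 deg


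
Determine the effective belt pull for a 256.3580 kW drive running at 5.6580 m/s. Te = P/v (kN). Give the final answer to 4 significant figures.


Te = P / v = 256.3580 / 5.6580
Te = 45.31 kN


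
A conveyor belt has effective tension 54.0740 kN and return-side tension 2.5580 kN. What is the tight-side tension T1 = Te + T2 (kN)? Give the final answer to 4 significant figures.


T1 = Te + T2 = 54.0740 + 2.5580
T1 = 56.63 kN


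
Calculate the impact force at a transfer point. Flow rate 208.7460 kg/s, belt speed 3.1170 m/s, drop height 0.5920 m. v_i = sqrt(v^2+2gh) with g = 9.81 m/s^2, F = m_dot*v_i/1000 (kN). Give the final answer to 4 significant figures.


v_i = sqrt(3.1170^2 + 2*9.81*0.5920) = 4.61852 m/s
F = 208.7460 * 4.61852 / 1000
F = 0.9641 kN


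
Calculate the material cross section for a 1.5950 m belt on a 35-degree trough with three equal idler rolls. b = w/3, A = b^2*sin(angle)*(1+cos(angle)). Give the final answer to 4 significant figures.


b = 1.5950/3 = 0.531667 m
A = 0.531667^2 * sin(35 deg) * (1 + cos(35 deg))
A = 0.2949 m^2


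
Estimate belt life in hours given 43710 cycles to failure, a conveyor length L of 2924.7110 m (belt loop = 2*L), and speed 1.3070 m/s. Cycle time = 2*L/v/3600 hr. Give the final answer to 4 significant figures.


cycle_time = 2 * 2924.7110 / 1.3070 / 3600 = 1.24318 hr
life = 43710 * 1.24318 = 54340 hours


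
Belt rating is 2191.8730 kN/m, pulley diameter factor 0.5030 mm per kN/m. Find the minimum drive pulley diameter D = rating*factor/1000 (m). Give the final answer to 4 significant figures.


D = 2191.8730 * 0.5030 / 1000
D = 1.103 m


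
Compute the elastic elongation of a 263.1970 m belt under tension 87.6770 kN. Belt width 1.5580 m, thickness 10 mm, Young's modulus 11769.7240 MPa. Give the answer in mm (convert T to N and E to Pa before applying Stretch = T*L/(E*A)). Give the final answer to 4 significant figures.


A = 1.5580 * 0.01 = 0.01558 m^2
Stretch = 87.6770*1000 * 263.1970 / (11769.7240e6 * 0.01558) * 1000
Stretch = 125.8 mm


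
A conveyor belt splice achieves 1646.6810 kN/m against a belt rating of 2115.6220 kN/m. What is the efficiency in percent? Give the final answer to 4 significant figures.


Eff = 1646.6810 / 2115.6220 * 100
Eff = 77.83 %
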